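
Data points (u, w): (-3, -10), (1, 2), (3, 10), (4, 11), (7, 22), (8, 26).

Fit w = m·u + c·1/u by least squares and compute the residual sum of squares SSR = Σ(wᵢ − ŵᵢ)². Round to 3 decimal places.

The normal system XᵀX·[m, c]ᵀ = Xᵀw is [[148, 6]; [6, 37277/28224]]·[m, c]ᵀ = [468, 374/21]ᵀ.
det = 148·(37277/28224) − 6² = 1125233/7056.
m = (468·(37277/28224) − 6·(374/21))/(1125233/7056) = 3607425/1125233; c = (148·(374/21) − 6·468)/(1125233/7056) = -1214976/1125233.
Residuals: -835047/1125233, -141983/1125233, 835047/1125233, -1748393/1125233, -323281/1125233, 548530/1125233; SSR = 4334249/1125233.

SSR = 3.852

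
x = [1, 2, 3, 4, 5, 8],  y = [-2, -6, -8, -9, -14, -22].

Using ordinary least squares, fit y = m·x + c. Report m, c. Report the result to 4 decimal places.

Normal-equation sums: Σx·x = 119, Σx = 23, Σ1 = 6.
Moment sums: Σx·y = -320, Σy = -61.
Normal equations: [[119, 23]; [23, 6]]·[m, c]ᵀ = [-320, -61]ᵀ.
det = 119·6 − 23² = 185.
m = ((-320)·6 − 23·(-61))/185 = -517/185; c = (119·(-61) − 23·(-320))/185 = 101/185.

m = -2.7946, c = 0.5459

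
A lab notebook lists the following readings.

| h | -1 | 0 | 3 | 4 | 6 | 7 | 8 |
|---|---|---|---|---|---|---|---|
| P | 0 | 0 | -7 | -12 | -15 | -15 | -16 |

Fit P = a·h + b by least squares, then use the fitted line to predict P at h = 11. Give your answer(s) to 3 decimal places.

Entries of MᵀM: Σh·h = 175, Σh = 27, Σ1 = 7.
And Σh·P = -392, ΣP = -65.
det = 175·7 − 27² = 496.
a = ((-392)·7 − 27·(-65))/496 = -989/496; b = (175·(-65) − 27·(-392))/496 = -791/496.
At h = 11: P̂ = (-989/496)·(11) + (-791/496)·(1) = -5835/248.

P̂ = -23.528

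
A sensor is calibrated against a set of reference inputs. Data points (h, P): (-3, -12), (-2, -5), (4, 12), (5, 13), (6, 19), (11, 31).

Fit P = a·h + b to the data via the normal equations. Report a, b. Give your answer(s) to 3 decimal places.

The normal system MᵀM·[a, b]ᵀ = MᵀP is [[211, 21]; [21, 6]]·[a, b]ᵀ = [614, 58]ᵀ.
Eliminating b: 6·(row 1) − 21·(row 2) gives 825·a = 6·614 − 21·58 = 2466, so a = 822/275.
Then b = (58 − 21·(822/275))/6 = -656/825.

a = 2.989, b = -0.795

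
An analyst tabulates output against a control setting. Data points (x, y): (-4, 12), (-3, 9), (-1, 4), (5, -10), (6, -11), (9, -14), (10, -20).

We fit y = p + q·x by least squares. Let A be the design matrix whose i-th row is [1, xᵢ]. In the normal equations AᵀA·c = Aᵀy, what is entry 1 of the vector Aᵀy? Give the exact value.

-30

Entry 1 ↔ basis 1, so (Aᵀy)_{1} = Σᵢ yᵢ = (1)·(12) + (1)·(9) + (1)·(4) + (1)·(-10) + (1)·(-11) + (1)·(-14) + (1)·(-20) = -30.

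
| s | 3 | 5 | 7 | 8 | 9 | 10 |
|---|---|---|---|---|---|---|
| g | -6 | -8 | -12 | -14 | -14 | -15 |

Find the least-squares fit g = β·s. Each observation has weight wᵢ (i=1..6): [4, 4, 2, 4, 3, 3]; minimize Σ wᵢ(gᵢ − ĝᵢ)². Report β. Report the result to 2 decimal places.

MᵀWM·[β]ᵀ = MᵀWg reads: 1033·β = -1676.
(Σwᵢ·s·s = 1033, Σwᵢ·s·g = -1676.)
Hence β = -1676 / 1033 ≈ -1.62246.

β = -1.62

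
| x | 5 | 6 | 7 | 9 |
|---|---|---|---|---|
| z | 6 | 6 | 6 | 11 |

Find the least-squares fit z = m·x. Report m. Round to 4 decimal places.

The normal equations are: 191·m = 207.
m = 207/191 = 1.08377.

m = 1.0838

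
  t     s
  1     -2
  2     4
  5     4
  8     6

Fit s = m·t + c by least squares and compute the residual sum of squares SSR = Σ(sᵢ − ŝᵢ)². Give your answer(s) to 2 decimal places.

SSR = 13.47

Compute the Gram sums: Σt·t = 94, Σt = 16, Σ1 = 4.
For Aᵀs: Σt·s = 74, Σs = 12.
AᵀA·[m, c]ᵀ = Aᵀs becomes [[94, 16]; [16, 4]]·[m, c]ᵀ = [74, 12]ᵀ.
Δ = 94·4 − 16² = 120.
m = (74·4 − 16·12)/120 = 13/15; c = (94·12 − 16·74)/120 = -7/15.
Residuals: -12/5, 41/15, 2/15, -7/15; SSR = 202/15.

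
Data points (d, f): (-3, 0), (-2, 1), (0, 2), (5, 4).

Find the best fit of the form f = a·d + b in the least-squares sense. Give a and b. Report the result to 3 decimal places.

Forming MᵀM = [[38, 0]; [0, 4]] and Mᵀf = [18, 7]ᵀ gives MᵀM·[a, b]ᵀ = Mᵀf.
Δ = 38·4 − 0² = 152.
a = (18·4 − 0·7)/152 = 9/19; b = (38·7 − 0·18)/152 = 7/4.

a = 0.474, b = 1.750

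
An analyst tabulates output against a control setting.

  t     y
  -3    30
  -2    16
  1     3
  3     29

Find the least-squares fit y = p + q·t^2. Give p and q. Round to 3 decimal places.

The normal system MᵀM·[p, q]ᵀ = Mᵀy is [[4, 23]; [23, 179]]·[p, q]ᵀ = [78, 598]ᵀ.
Δ = 4·179 − 23² = 187.
p = (78·179 − 23·598)/187 = 208/187; q = (4·598 − 23·78)/187 = 598/187.

p = 1.112, q = 3.198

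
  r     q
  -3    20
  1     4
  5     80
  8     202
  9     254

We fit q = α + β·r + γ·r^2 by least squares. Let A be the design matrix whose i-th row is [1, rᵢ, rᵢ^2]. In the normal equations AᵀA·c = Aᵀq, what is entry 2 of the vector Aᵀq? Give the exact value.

4246

Entry 2 ↔ basis r, so (Aᵀq)_{2} = Σᵢ (r)·qᵢ = (-3)·(20) + (1)·(4) + (5)·(80) + (8)·(202) + (9)·(254) = 4246.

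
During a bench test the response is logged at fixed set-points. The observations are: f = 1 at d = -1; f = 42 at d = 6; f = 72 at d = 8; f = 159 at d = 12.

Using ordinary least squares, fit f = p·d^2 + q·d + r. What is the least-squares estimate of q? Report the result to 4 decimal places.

q = 0.5335

Compute the Gram sums: Σd^2·d^2 = 26129, Σd^2·d = 2455, Σd^2 = 245, Σd·d = 245, Σd = 25, Σ1 = 4.
Moment sums: Σd^2·f = 29017, Σd·f = 2735, Σf = 274.
Row-reducing yields p = 6279/5948, q = 3173/5948, r = 1509/2974.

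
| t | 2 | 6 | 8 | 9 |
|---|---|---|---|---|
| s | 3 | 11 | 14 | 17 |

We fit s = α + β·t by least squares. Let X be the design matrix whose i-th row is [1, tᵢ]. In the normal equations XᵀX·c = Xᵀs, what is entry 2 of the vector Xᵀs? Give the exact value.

Entry 2 ↔ basis t, so (Xᵀs)_{2} = Σᵢ (t)·sᵢ = (2)·(3) + (6)·(11) + (8)·(14) + (9)·(17) = 337.

337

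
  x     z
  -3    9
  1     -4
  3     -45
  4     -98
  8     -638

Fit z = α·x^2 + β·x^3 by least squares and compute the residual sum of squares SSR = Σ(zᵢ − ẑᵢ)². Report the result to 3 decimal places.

SSR = 4.710

Sums needed: Σx^2·x^2 = 4515, Σx^2·x^3 = 33793, Σx^3·x^3 = 267699.
And Σx^2·z = -42728, Σx^3·z = -334390.
So MᵀM·[α, β]ᵀ = Mᵀz: [[4515, 33793]; [33793, 267699]]·[α, β]ᵀ = [-42728, -334390]ᵀ.
det = 4515·267699 − 33793² = 66694136.
α = ((-42728)·267699 − 33793·(-334390))/66694136 = -69100801/33347068; β = (4515·(-334390) − 33793·(-42728))/66694136 = -32931773/33347068.
Residuals: 16436475/16673534, -15677849/16673534, 2611755/8336767, -13691594/8336767, 2022414/8336767; SSR = 78533881/16673534.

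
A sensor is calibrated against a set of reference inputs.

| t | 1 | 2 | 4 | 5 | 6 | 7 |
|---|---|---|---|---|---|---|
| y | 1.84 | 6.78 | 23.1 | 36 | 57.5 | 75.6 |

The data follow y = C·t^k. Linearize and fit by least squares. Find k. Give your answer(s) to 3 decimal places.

k = 1.898

Linearized form: ln y = k·ln t + ln C. From the 6 transformed points,
Σln t = 7.4265, Σ(ln t)² = 11.9895, Σln y = 17.6243, Σln t·ln y = 27.1236.
Equations: 11.9895·k + 7.4265·ln C = 27.1236;  7.4265·k + 6·ln C = 17.6243.
Solving (det = 16.7835): k = 1.89792, ln C = 0.58822.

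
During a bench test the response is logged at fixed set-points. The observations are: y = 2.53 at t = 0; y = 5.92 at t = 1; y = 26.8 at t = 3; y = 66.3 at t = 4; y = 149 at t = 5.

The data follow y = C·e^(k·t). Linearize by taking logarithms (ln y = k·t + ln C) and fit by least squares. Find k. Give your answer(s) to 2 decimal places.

k = 0.81

Linearized form: ln y = k·t + ln C. From the 5 transformed points,
Σt = 13.0000, Σ(t)² = 51.0000, Σln y = 15.1931, Σt·ln y = 53.4400.
Equations: 51.0000·k + 13.0000·ln C = 53.4400;  13.0000·k + 5·ln C = 15.1931.
Δ = 51.0000·5 − (13.0000)² = 86.0000; k = (53.4400·5 − 13.0000·15.1931)/86.0000 = 0.81035, ln C = (51.0000·15.1931 − 13.0000·53.4400)/86.0000 = 0.93171.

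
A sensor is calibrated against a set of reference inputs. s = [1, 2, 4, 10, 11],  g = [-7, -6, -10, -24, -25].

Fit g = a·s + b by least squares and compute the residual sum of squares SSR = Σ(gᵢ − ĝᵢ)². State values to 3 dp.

SSR = 6.798

Compute the Gram sums: Σs·s = 242, Σs = 28, Σ1 = 5.
Right-hand side: Σs·g = -574, Σg = -72.
So MᵀM·[a, b]ᵀ = Mᵀg: [[242, 28]; [28, 5]]·[a, b]ᵀ = [-574, -72]ᵀ.
Δ = 242·5 − 28² = 426.
a = ((-574)·5 − 28·(-72))/426 = -427/213; b = (242·(-72) − 28·(-574))/426 = -676/213.
Residuals: -388/213, 84/71, 254/213, -166/213, 16/71; SSR = 1448/213.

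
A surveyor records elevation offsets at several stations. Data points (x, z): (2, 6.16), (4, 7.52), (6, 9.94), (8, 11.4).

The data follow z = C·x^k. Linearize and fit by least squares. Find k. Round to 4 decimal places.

With ln zᵢ as the transformed response and ln xᵢ as the regressor:
Over the data: Σln x = 5.9506, Σ(ln x)² = 9.9367, Σln z = 8.5658, Σln x·ln z = 13.2326.
Normal system: [[9.9367, 5.9506]; [5.9506, 4]]·[k, ln C]ᵀ = [13.2326, 8.5658]ᵀ.
Δ = 9.9367·4 − (5.9506)² = 4.3368; k = (13.2326·4 − 5.9506·8.5658)/4.3368 = 0.45153, ln C = (9.9367·8.5658 − 5.9506·13.2326)/4.3368 = 1.46974.

k = 0.4515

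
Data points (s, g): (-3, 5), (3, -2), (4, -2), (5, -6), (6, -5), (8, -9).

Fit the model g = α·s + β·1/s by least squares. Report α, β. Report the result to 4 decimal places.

Entries of AᵀA: Σs·s = 159, Σs·1/s = 6, Σ1/s·1/s = 589/1600.
For Aᵀg: Σs·g = -161, Σ1/s·g = -719/120.
AᵀA·[α, β]ᵀ = Aᵀg becomes [[159, 6]; [6, 589/1600]]·[α, β]ᵀ = [-161, -719/120]ᵀ.
Determinant 159·(589/1600) − 6² = 36051/1600.
α = ((-161)·(589/1600) − 6·(-719/120))/(36051/1600) = -37309/36051; β = (159·(-719/120) − 6·(-161))/(36051/1600) = 21320/36051.

α = -1.0349, β = 0.5914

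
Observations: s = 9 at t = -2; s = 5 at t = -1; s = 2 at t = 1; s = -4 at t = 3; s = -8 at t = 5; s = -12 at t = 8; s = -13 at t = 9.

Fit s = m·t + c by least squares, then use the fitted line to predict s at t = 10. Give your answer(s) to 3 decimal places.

ŝ = -16.315

Normal-equation sums: Σt·t = 185, Σt = 23, Σ1 = 7.
For Xᵀs: Σt·s = -286, Σs = -21.
XᵀX·[m, c]ᵀ = Xᵀs becomes [[185, 23]; [23, 7]]·[m, c]ᵀ = [-286, -21]ᵀ.
det = 185·7 − 23² = 766.
m = ((-286)·7 − 23·(-21))/766 = -1519/766; c = (185·(-21) − 23·(-286))/766 = 2693/766.
At t = 10: ŝ = (-1519/766)·(10) + (2693/766)·(1) = -12497/766.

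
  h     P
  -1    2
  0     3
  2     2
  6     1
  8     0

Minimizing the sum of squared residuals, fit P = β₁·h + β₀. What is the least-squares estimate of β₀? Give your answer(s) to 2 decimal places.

β₀ = 2.40

Normal-equation sums: Σh·h = 105, Σh = 15, Σ1 = 5.
Right-hand side: Σh·P = 8, ΣP = 8.
XᵀX·[β₁, β₀]ᵀ = XᵀP becomes [[105, 15]; [15, 5]]·[β₁, β₀]ᵀ = [8, 8]ᵀ.
Δ = 105·5 − 15² = 300.
β₁ = (8·5 − 15·8)/300 = -4/15; β₀ = (105·8 − 15·8)/300 = 12/5.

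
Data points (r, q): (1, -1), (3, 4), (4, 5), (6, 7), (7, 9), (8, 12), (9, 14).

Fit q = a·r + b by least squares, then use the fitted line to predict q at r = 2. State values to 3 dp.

Sums needed: Σr·r = 256, Σr = 38, Σ1 = 7.
Moment sums: Σr·q = 358, Σq = 50.
Determinant 256·7 − 38² = 348.
a = (358·7 − 38·50)/348 = 101/58; b = (256·50 − 38·358)/348 = -67/29.
At r = 2: q̂ = (101/58)·(2) + (-67/29)·(1) = 34/29.

q̂ = 1.172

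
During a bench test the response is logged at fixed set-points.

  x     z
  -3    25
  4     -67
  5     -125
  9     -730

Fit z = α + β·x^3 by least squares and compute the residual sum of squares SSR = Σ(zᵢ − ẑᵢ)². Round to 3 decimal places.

The normal equations are: 4·α + 891·β = -897;  891·α + 551891·β = -552758.
Determinant 4·551891 − 891² = 1413683.
α = ((-897)·551891 − 891·(-552758))/1413683 = -2538849/1413683; β = (4·(-552758) − 891·(-897))/1413683 = -1411805/1413683.
Residuals: -237811/1413683, -1822392/1413683, 2304099/1413683, -243896/1413683; SSR = 6186694/1413683.

SSR = 4.376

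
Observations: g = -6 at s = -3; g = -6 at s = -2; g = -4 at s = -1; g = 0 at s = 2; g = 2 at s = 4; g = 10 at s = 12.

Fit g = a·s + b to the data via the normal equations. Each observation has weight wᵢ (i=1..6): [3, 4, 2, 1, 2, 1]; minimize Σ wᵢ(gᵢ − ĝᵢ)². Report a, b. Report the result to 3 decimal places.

Setting ∂/∂a … = 0 gives: 225·a + 3·b = 246;  3·a + 13·b = -36.
(Σwᵢ·s·s = 225, Σwᵢ·s = 3, Σwᵢ·1 = 13, Σwᵢ·s·g = 246, Σwᵢ·g = -36.)
Δ = 225·13 − 3² = 2916.
a = (246·13 − 3·(-36))/2916 = 551/486; b = (225·(-36) − 3·246)/2916 = -491/162.

a = 1.134, b = -3.031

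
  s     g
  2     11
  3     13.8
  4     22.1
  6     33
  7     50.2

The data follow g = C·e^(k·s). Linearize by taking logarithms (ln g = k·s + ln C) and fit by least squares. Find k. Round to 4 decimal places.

With ln gᵢ as the transformed response and sᵢ as the regressor:
Σs = 22.0000, Σ(s)² = 114.0000, Σln g = 15.5307, Σs·ln g = 73.4433.
Equations: 114.0000·k + 22.0000·ln C = 73.4433;  22.0000·k + 5·ln C = 15.5307.
Slope k = (n·Σs·ln g − Σs·Σln g)/(n·Σ(s)² − (Σs)²) = (5·73.4433 − 22.0000·15.5307)/86.0000 = 0.29700; ln C = (Σln g − k·Σs)/n = 1.79935.

k = 0.2970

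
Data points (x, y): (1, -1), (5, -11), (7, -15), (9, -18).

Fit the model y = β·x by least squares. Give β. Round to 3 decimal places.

Forming MᵀM = [[156]] and Mᵀy = [-323]ᵀ gives MᵀM·[β]ᵀ = Mᵀy.
Hence β = -323 / 156 ≈ -2.07051.

β = -2.071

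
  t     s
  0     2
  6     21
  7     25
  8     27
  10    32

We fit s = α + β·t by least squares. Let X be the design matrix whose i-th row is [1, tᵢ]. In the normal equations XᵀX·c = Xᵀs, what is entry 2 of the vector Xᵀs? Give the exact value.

Entry 2 ↔ basis t, so (Xᵀs)_{2} = Σᵢ (t)·sᵢ = (0)·(2) + (6)·(21) + (7)·(25) + (8)·(27) + (10)·(32) = 837.

837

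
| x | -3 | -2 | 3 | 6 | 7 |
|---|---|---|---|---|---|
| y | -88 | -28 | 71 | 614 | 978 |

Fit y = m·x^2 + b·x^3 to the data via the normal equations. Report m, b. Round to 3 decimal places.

AᵀA·[m, b]ᵀ = Aᵀy reads: 3875·m + 24551·b = 69761;  24551·m + 165827·b = 472595.
Determinant 3875·165827 − 24551² = 39828024.
m = (69761·165827 − 24551·472595)/39828024 = -1912361/2212668; b = (3875·472595 − 24551·69761)/39828024 = 6589073/2212668.

m = -0.864, b = 2.978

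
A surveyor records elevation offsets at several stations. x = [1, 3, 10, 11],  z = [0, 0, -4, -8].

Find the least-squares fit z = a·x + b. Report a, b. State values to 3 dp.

a = -0.709, b = 1.431

Normal-equation sums: Σx·x = 231, Σx = 25, Σ1 = 4.
And Σx·z = -128, Σz = -12.
Eliminating b: 4·(row 1) − 25·(row 2) gives 299·a = 4·(-128) − 25·(-12) = -212, so a = -212/299.
Then b = ((-12) − 25·(-212/299))/4 = 428/299.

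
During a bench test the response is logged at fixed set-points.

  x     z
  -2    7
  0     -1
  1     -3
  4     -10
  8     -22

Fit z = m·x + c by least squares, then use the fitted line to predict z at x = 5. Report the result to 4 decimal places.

Sums needed: Σx·x = 85, Σx = 11, Σ1 = 5.
For Mᵀz: Σx·z = -233, Σz = -29.
Normal equations: [[85, 11]; [11, 5]]·[m, c]ᵀ = [-233, -29]ᵀ.
Determinant 85·5 − 11² = 304.
m = ((-233)·5 − 11·(-29))/304 = -423/152; c = (85·(-29) − 11·(-233))/304 = 49/152.
At x = 5: ẑ = (-423/152)·(5) + (49/152)·(1) = -1033/76.

ẑ = -13.5921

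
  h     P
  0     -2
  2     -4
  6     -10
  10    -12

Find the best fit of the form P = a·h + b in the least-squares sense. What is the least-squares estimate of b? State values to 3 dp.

The normal system AᵀA·[a, b]ᵀ = AᵀP is [[140, 18]; [18, 4]]·[a, b]ᵀ = [-188, -28]ᵀ.
Δ = 140·4 − 18² = 236.
a = ((-188)·4 − 18·(-28))/236 = -62/59; b = (140·(-28) − 18·(-188))/236 = -134/59.

b = -2.271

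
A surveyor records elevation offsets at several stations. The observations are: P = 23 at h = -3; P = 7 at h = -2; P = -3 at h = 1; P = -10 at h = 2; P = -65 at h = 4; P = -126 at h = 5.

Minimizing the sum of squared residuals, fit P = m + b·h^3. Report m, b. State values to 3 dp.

m = -2.183, b = -0.987

Sums needed: Σ1 = 6, Σh^3 = 163, Σh^3·h^3 = 20579.
Moment sums: ΣP = -174, Σh^3·P = -20670.
Eliminating b: 20579·(row 1) − 163·(row 2) gives 96905·m = 20579·(-174) − 163·(-20670) = -211536, so m = -211536/96905.
Then b = ((-20670) − 163·(-211536/96905))/20579 = -95658/96905.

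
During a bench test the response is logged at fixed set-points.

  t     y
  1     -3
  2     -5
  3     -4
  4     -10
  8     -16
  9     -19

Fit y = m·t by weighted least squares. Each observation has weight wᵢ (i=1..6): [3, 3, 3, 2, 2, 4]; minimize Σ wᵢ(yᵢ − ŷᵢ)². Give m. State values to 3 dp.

Normal-equation sums: Σwᵢ·t·t = 526.
For XᵀWy: Σwᵢ·t·y = -1095.
Hence m = -1095 / 526 ≈ -2.08175.

m = -2.082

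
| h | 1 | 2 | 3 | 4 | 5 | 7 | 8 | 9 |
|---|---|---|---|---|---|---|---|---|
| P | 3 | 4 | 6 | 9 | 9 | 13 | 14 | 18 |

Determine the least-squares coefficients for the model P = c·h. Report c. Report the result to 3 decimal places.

With design matrix M, MᵀM = [[249]] and MᵀP = [475]ᵀ.
c = 475/249 = 1.90763.

c = 1.908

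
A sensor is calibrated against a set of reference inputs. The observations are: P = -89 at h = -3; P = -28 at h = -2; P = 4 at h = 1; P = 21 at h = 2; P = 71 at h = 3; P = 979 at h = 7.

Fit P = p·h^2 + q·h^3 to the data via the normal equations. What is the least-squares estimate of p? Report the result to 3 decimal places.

Sums needed: Σh^2·h^2 = 2596, Σh^2·h^3 = 16808, Σh^3·h^3 = 119236.
For AᵀP: Σh^2·P = 47785, Σh^3·P = 340513.
So AᵀA·[p, q]ᵀ = AᵀP: [[2596, 16808]; [16808, 119236]]·[p, q]ᵀ = [47785, 340513]ᵀ.
Determinant 2596·119236 − 16808² = 27027792.
p = (47785·119236 − 16808·340513)/27027792 = -6412561/6756948; q = (2596·340513 − 16808·47785)/27027792 = 1836397/614268.

p = -0.949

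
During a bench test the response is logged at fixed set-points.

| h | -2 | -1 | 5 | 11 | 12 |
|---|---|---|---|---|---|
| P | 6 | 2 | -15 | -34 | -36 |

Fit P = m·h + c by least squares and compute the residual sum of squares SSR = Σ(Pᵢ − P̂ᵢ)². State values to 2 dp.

Normal-equation sums: Σh·h = 295, Σh = 25, Σ1 = 5.
Moment sums: Σh·P = -895, ΣP = -77.
Δ = 295·5 − 25² = 850.
m = ((-895)·5 − 25·(-77))/850 = -3; c = (295·(-77) − 25·(-895))/850 = -2/5.
Residuals: 2/5, -3/5, 2/5, -3/5, 2/5; SSR = 6/5.

SSR = 1.20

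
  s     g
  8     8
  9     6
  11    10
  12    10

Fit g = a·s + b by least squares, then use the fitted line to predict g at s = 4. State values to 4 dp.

ĝ = 3.7000

AᵀA·[a, b]ᵀ = Aᵀg reads: 410·a + 40·b = 348;  40·a + 4·b = 34.
(Σs·s = 410, Σs = 40, Σ1 = 4, Σs·g = 348, Σg = 34.)
Eliminating b: 4·(row 1) − 40·(row 2) gives 40·a = 4·348 − 40·34 = 32, so a = 4/5.
Then b = (34 − 40·(4/5))/4 = 1/2.
At s = 4: ĝ = (4/5)·(4) + (1/2)·(1) = 37/10.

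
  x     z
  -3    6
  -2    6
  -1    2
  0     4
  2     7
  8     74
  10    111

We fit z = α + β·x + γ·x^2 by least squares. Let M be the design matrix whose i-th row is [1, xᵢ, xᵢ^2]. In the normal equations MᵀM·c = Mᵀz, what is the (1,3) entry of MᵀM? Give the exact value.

182

Row 1 ↔ basis 1, column 3 ↔ basis x^2, so (MᵀM)_{1,3} = Σᵢ x^2 = (1)·(9) + (1)·(4) + (1)·(1) + (1)·(0) + (1)·(4) + (1)·(64) + (1)·(100) = 182.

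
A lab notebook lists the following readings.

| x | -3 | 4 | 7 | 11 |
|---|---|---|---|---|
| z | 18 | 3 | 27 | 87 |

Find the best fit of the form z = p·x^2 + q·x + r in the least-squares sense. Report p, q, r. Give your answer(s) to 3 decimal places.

Compute the Gram sums: Σx^2·x^2 = 17379, Σx^2·x = 1711, Σx^2 = 195, Σx·x = 195, Σx = 19, Σ1 = 4.
For Aᵀz: Σx^2·z = 12060, Σx·z = 1104, Σz = 135.
Normal equations: [[17379, 1711, 195]; [1711, 195, 19]; [195, 19, 4]]·[p, q, r]ᵀ = [12060, 1104, 135]ᵀ.
Inverting the 3×3 Gram matrix, [p, q, r]ᵀ = [15054/14917, -46881/14917, -1107/2131]ᵀ.

p = 1.009, q = -3.143, r = -0.519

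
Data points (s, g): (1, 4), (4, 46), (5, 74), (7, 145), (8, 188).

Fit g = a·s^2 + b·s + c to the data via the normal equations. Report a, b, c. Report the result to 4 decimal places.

Setting ∂/∂a … = 0 gives: 7379·a + 1045·b + 155·c = 21727;  1045·a + 155·b + 25·c = 3077;  155·a + 25·b + 5·c = 457.
(Σs^2·s^2 = 7379, Σs^2·s = 1045, Σs^2 = 155, Σs·s = 155, Σs = 25, Σ1 = 5, Σs^2·g = 21727, Σs·g = 3077, Σg = 457.)
Row-reducing yields a = 3, b = -3/5, c = 7/5.

a = 3.0000, b = -0.6000, c = 1.4000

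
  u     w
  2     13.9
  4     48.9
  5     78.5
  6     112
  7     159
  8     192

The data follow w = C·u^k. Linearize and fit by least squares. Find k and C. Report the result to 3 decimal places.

k = 1.922, C = 3.584

Linearized form: ln w = k·ln u + ln C. From the 6 transformed points,
XᵀX = [[16.3136, 9.5060]; [9.5060, 6]], rhs = [43.4895, 25.9297]ᵀ  (here Σln u = 9.5060, Σ(ln u)² = 16.3136, Σln w = 25.9297, Σln u·ln w = 43.4895).
Slope k = (n·Σln u·ln w − Σln u·Σln w)/(n·Σ(ln u)² − (Σln u)²) = (6·43.4895 − 9.5060·25.9297)/7.5177 = 1.92210; ln C = (Σln w − k·Σln u)/n = 1.27637, so C = exp(1.27637) = 3.58359.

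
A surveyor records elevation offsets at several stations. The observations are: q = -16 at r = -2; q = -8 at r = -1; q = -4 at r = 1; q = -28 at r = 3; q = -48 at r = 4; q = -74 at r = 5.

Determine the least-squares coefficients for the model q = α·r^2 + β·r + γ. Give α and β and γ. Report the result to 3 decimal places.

α = -3.017, β = 0.829, γ = -2.891

Entries of XᵀX: Σr^2·r^2 = 980, Σr^2·r = 208, Σr^2 = 56, Σr·r = 56, Σr = 10, Σ1 = 6.
Moment sums: Σr^2·q = -2946, Σr·q = -610, Σq = -178.
XᵀX·[α, β, γ]ᵀ = Xᵀq becomes [[980, 208, 56]; [208, 56, 10]; [56, 10, 6]]·[α, β, γ]ᵀ = [-2946, -610, -178]ᵀ.
Row-reducing yields α = -10951/3630, β = 1504/1815, γ = -159/55.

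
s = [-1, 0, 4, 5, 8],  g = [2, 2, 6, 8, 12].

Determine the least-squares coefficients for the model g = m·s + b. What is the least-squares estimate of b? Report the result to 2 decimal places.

Normal-equation sums: Σs·s = 106, Σs = 16, Σ1 = 5.
Right-hand side: Σs·g = 158, Σg = 30.
det = 106·5 − 16² = 274.
m = (158·5 − 16·30)/274 = 155/137; b = (106·30 − 16·158)/274 = 326/137.

b = 2.38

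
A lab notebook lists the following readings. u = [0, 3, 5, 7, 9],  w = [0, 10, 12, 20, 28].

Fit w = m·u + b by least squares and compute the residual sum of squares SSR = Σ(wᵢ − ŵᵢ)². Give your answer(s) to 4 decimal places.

The normal system AᵀA·[m, b]ᵀ = Aᵀw is [[164, 24]; [24, 5]]·[m, b]ᵀ = [482, 70]ᵀ.
Eliminating b: 5·(row 1) − 24·(row 2) gives 244·m = 5·482 − 24·70 = 730, so m = 365/122.
Then b = (70 − 24·(365/122))/5 = -22/61.
Residuals: 22/61, 169/122, -317/122, -71/122, 175/122; SSR = 683/61.

SSR = 11.1967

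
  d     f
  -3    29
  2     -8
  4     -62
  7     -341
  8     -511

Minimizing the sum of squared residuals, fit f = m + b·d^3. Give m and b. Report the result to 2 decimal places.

Normal-equation sums: Σ1 = 5, Σd^3 = 900, Σd^3·d^3 = 384682.
Right-hand side: Σf = -893, Σd^3·f = -383410.
det = 5·384682 − 900² = 1113410.
m = ((-893)·384682 − 900·(-383410))/1113410 = 773987/556705; b = (5·(-383410) − 900·(-893))/1113410 = -111335/111341.

m = 1.39, b = -1.00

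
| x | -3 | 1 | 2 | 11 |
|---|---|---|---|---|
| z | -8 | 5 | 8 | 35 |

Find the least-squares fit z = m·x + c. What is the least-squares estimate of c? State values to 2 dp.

c = 1.60

The normal system MᵀM·[m, c]ᵀ = Mᵀz is [[135, 11]; [11, 4]]·[m, c]ᵀ = [430, 40]ᵀ.
Eliminating c: 4·(row 1) − 11·(row 2) gives 419·m = 4·430 − 11·40 = 1280, so m = 1280/419.
Then c = (40 − 11·(1280/419))/4 = 670/419.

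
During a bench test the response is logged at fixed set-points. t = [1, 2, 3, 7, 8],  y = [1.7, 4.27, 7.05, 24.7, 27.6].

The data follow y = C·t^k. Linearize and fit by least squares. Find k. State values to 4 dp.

k = 1.3602

With ln yᵢ as the transformed response and ln tᵢ as the regressor:
Sums: Σln t = 5.8171, Σ(ln t)² = 9.7980, Σln y = 10.4599, Σln t·ln y = 16.2912.
Normal system: [[9.7980, 5.8171]; [5.8171, 5]]·[k, ln C]ᵀ = [16.2912, 10.4599]ᵀ.
Slope k = (n·Σln t·ln y − Σln t·Σln y)/(n·Σ(ln t)² − (Σln t)²) = (5·16.2912 − 5.8171·10.4599)/15.1514 = 1.36023; ln C = (Σln y − k·Σln t)/n = 0.50946.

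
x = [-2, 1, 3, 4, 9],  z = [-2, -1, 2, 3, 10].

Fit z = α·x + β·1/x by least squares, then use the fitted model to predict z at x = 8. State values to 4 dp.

ẑ = 8.4806

With design matrix A, AᵀA = [[111, 5]; [5, 1861/1296]] and Aᵀz = [111, 91/36]ᵀ.
Δ = 111·(1861/1296) − 5² = 58057/432.
α = (111·(1861/1296) − 5·(91/36))/(58057/432) = 63397/58057; β = (111·(91/36) − 5·111)/(58057/432) = -118548/58057.
At x = 8: ẑ = (63397/58057)·(8) + (-118548/58057)·(1/8) = 984715/116114.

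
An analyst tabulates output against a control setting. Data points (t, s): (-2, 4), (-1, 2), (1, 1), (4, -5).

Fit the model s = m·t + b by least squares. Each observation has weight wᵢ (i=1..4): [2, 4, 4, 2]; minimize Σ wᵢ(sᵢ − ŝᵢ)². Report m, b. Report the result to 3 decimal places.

m = -1.357, b = 1.286

Normal-equation sums: Σwᵢ·t·t = 48, Σwᵢ·t = 4, Σwᵢ·1 = 12.
Right-hand side: Σwᵢ·t·s = -60, Σwᵢ·s = 10.
det = 48·12 − 4² = 560.
m = ((-60)·12 − 4·10)/560 = -19/14; b = (48·10 − 4·(-60))/560 = 9/7.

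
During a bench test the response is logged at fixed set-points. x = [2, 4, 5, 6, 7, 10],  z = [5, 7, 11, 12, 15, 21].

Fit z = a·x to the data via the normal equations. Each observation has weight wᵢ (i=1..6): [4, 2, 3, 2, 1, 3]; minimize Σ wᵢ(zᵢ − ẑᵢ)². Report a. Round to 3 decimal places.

MᵀWM·[a]ᵀ = MᵀWz reads: 544·a = 1140.
(Σwᵢ·x·x = 544, Σwᵢ·x·z = 1140.)
a = 1140/544 = 2.09559.

a = 2.096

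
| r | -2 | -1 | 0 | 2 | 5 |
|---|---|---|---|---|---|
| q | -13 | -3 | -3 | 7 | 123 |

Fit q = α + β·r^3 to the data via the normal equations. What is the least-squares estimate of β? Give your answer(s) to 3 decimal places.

From the data, Σ1 = 5, Σr^3 = 124, Σr^3·r^3 = 15754.
Right-hand side: Σq = 111, Σr^3·q = 15538.
Normal equations: [[5, 124]; [124, 15754]]·[α, β]ᵀ = [111, 15538]ᵀ.
Determinant 5·15754 − 124² = 63394.
α = (111·15754 − 124·15538)/63394 = -89009/31697; β = (5·15538 − 124·111)/63394 = 31963/31697.

β = 1.008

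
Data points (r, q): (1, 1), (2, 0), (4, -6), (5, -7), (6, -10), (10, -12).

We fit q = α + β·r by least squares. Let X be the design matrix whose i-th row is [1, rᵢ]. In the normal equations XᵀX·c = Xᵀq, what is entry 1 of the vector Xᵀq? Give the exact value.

Entry 1 ↔ basis 1, so (Xᵀq)_{1} = Σᵢ qᵢ = (1)·(1) + (1)·(0) + (1)·(-6) + (1)·(-7) + (1)·(-10) + (1)·(-12) = -34.

-34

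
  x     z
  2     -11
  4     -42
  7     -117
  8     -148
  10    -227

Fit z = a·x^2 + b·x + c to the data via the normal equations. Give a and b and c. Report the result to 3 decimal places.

The normal system MᵀM·[a, b, c]ᵀ = Mᵀz is [[16769, 1927, 233]; [1927, 233, 31]; [233, 31, 5]]·[a, b, c]ᵀ = [-38621, -4463, -545]ᵀ.
Inverting the 3×3 Gram matrix, [a, b, c]ᵀ = [-577/294, -989/294, 487/147]ᵀ.

a = -1.963, b = -3.364, c = 3.313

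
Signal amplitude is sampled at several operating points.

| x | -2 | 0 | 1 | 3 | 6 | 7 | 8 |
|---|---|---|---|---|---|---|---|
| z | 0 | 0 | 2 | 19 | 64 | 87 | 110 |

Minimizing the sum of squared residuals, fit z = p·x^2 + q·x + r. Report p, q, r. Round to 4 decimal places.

Setting ∂/∂p … = 0 gives: 7891·p + 1091·q + 163·r = 13780;  1091·p + 163·q + 23·r = 1932;  163·p + 23·q + 7·r = 282.
(Σx^2·x^2 = 7891, Σx^2·x = 1091, Σx^2 = 163, Σx·x = 163, Σx = 23, Σ1 = 7, Σx^2·z = 13780, Σx·z = 1932, Σz = 282.)
Inverting the 3×3 Gram matrix, [p, q, r]ᵀ = [7021/4818, 3601/1606, -2444/2409]ᵀ.

p = 1.4572, q = 2.2422, r = -1.0145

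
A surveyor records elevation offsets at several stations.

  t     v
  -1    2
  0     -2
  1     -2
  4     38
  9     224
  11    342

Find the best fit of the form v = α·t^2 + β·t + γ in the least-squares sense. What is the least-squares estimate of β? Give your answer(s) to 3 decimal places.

β = -2.029

The normal system MᵀM·[α, β, γ]ᵀ = Mᵀv is [[21460, 2124, 220]; [2124, 220, 24]; [220, 24, 6]]·[α, β, γ]ᵀ = [60134, 5926, 602]ᵀ.
Row-reducing yields α = 64337/21232, β = -43073/21232, γ = -28227/10616.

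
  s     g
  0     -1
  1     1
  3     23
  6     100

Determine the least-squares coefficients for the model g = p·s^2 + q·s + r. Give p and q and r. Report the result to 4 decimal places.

p = 2.9470, q = -0.8409, r = -1.0379

Compute the Gram sums: Σs^2·s^2 = 1378, Σs^2·s = 244, Σs^2 = 46, Σs·s = 46, Σs = 10, Σ1 = 4.
Right-hand side: Σs^2·g = 3808, Σs·g = 670, Σg = 123.
Solving the 3×3 system (Gaussian elimination) gives p = 389/132, q = -37/44, r = -137/132.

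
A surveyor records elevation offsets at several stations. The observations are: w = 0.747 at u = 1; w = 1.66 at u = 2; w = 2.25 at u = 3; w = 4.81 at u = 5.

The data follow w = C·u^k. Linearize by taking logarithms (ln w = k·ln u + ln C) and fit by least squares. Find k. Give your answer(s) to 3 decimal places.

Let Y = ln w. Fitting Y = k·ln u + ln C by least squares:
Σln u = 3.4012, Σ(ln u)² = 4.2777, Σln w = 2.5968, Σln u·ln w = 3.7701.
Equations: 4.2777·k + 3.4012·ln C = 3.7701;  3.4012·k + 4·ln C = 2.5968.
Solving (det = 5.5426): k = 1.12735, ln C = -0.30939.

k = 1.127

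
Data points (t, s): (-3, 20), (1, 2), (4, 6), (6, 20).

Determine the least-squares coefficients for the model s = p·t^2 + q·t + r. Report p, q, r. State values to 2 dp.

p = 0.92, q = -2.83, r = 3.34

Compute the Gram sums: Σt^2·t^2 = 1634, Σt^2·t = 254, Σt^2 = 62, Σt·t = 62, Σt = 8, Σ1 = 4.
Right-hand side: Σt^2·s = 998, Σt·s = 86, Σs = 48.
So AᵀA·[p, q, r]ᵀ = Aᵀs: [[1634, 254, 62]; [254, 62, 8]; [62, 8, 4]]·[p, q, r]ᵀ = [998, 86, 48]ᵀ.
Inverting the 3×3 Gram matrix, [p, q, r]ᵀ = [2164/2343, -6625/2343, 2608/781]ᵀ.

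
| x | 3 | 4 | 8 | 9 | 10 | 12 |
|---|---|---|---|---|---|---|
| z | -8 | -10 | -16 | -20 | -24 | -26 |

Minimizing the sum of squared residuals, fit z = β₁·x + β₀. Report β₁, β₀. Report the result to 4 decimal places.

AᵀA·[β₁, β₀]ᵀ = Aᵀz reads: 414·β₁ + 46·β₀ = -924;  46·β₁ + 6·β₀ = -104.
Eliminating β₀: 6·(row 1) − 46·(row 2) gives 368·β₁ = 6·(-924) − 46·(-104) = -760, so β₁ = -95/46.
Then β₀ = ((-104) − 46·(-95/46))/6 = -3/2.

β₁ = -2.0652, β₀ = -1.5000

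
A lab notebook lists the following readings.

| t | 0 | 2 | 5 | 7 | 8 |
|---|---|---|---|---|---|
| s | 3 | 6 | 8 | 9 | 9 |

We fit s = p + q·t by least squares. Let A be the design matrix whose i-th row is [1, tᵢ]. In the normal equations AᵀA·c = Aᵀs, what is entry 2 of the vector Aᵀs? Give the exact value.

Entry 2 ↔ basis t, so (Aᵀs)_{2} = Σᵢ (t)·sᵢ = (0)·(3) + (2)·(6) + (5)·(8) + (7)·(9) + (8)·(9) = 187.

187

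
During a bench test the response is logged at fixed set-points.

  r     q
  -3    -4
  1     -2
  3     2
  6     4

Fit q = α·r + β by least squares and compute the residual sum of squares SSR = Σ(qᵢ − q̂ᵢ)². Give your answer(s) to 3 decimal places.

Normal-equation sums: Σr·r = 55, Σr = 7, Σ1 = 4.
Moment sums: Σr·q = 40, Σq = 0.
Normal equations: [[55, 7]; [7, 4]]·[α, β]ᵀ = [40, 0]ᵀ.
Δ = 55·4 − 7² = 171.
α = (40·4 − 7·0)/171 = 160/171; β = (55·0 − 7·40)/171 = -280/171.
Residuals: 4/9, -74/57, 142/171, 4/171; SSR = 440/171.

SSR = 2.573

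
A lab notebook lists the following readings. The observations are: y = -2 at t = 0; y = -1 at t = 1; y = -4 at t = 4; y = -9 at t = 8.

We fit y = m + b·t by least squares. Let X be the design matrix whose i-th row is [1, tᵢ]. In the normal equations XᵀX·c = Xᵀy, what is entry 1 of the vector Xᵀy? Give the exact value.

-16

Entry 1 ↔ basis 1, so (Xᵀy)_{1} = Σᵢ yᵢ = (1)·(-2) + (1)·(-1) + (1)·(-4) + (1)·(-9) = -16.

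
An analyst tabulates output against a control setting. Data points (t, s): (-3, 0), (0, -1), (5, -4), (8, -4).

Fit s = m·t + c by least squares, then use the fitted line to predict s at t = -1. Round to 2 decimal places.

ŝ = -0.84

Entries of MᵀM: Σt·t = 98, Σt = 10, Σ1 = 4.
Right-hand side: Σt·s = -52, Σs = -9.
MᵀM·[m, c]ᵀ = Mᵀs becomes [[98, 10]; [10, 4]]·[m, c]ᵀ = [-52, -9]ᵀ.
Δ = 98·4 − 10² = 292.
m = ((-52)·4 − 10·(-9))/292 = -59/146; c = (98·(-9) − 10·(-52))/292 = -181/146.
At t = -1: ŝ = (-59/146)·(-1) + (-181/146)·(1) = -61/73.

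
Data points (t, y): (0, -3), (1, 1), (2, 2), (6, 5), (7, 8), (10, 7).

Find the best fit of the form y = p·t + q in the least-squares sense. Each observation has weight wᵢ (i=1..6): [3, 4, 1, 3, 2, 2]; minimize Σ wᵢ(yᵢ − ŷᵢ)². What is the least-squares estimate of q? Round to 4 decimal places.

The normal system AᵀWA·[p, q]ᵀ = AᵀWy is [[414, 58]; [58, 15]]·[p, q]ᵀ = [350, 42]ᵀ.
Determinant 414·15 − 58² = 2846.
p = (350·15 − 58·42)/2846 = 1407/1423; q = (414·42 − 58·350)/2846 = -1456/1423.

q = -1.0232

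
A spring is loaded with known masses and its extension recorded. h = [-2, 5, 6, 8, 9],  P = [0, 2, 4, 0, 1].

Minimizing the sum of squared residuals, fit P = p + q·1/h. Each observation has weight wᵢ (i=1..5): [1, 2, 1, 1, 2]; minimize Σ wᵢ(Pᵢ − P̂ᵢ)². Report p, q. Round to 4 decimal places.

Compute the Gram sums: Σwᵢ·1 = 7, Σwᵢ·1/h = 149/360, Σwᵢ·1/h·1/h = 51593/129600.
Right-hand side: Σwᵢ·P = 10, Σwᵢ·1/h·P = 76/45.
MᵀWM·[p, q]ᵀ = MᵀWP becomes [[7, 149/360]; [149/360, 51593/129600]]·[p, q]ᵀ = [10, 76/45]ᵀ.
Determinant 7·(51593/129600) − (149/360)² = 6779/2592.
p = (10·(51593/129600) − (149/360)·(76/45))/(6779/2592) = 212669/169475; q = (7·(76/45) − (149/360)·10)/(6779/2592) = 99576/33895.

p = 1.2549, q = 2.9378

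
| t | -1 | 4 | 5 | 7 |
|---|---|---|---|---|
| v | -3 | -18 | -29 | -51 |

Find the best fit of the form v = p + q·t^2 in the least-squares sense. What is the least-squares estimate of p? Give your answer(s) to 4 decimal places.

p = -2.4156

XᵀX·[p, q]ᵀ = Xᵀv reads: 4·p + 91·q = -101;  91·p + 3283·q = -3515.
Determinant 4·3283 − 91² = 4851.
p = ((-101)·3283 − 91·(-3515))/4851 = -186/77; q = (4·(-3515) − 91·(-101))/4851 = -541/539.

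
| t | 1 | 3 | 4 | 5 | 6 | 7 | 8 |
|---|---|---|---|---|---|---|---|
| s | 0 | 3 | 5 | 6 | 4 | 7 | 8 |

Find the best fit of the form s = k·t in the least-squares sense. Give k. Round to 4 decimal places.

k = 0.9800

Sums needed: Σt·t = 200.
And Σt·s = 196.
Hence k = 196 / 200 ≈ 0.98.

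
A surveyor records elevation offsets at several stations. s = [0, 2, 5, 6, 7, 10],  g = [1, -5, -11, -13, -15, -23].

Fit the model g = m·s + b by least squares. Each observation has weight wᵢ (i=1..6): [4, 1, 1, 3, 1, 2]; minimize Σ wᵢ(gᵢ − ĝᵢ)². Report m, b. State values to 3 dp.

m = -2.357, b = 0.880

AᵀWA·[m, b]ᵀ = AᵀWg reads: 386·m + 52·b = -864;  52·m + 12·b = -112.
(Σwᵢ·s·s = 386, Σwᵢ·s = 52, Σwᵢ·1 = 12, Σwᵢ·s·g = -864, Σwᵢ·g = -112.)
Determinant 386·12 − 52² = 1928.
m = ((-864)·12 − 52·(-112))/1928 = -568/241; b = (386·(-112) − 52·(-864))/1928 = 212/241.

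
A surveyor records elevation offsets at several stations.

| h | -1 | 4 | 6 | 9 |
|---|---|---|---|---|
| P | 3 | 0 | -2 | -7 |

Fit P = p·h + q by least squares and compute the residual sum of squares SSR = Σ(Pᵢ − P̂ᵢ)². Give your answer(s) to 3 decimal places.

Entries of AᵀA: Σh·h = 134, Σh = 18, Σ1 = 4.
Moment sums: Σh·P = -78, ΣP = -6.
AᵀA·[p, q]ᵀ = AᵀP becomes [[134, 18]; [18, 4]]·[p, q]ᵀ = [-78, -6]ᵀ.
Eliminating q: 4·(row 1) − 18·(row 2) gives 212·p = 4·(-78) − 18·(-6) = -204, so p = -51/53.
Then q = ((-6) − 18·(-51/53))/4 = 150/53.
Residuals: -42/53, 54/53, 50/53, -62/53; SSR = 208/53.

SSR = 3.925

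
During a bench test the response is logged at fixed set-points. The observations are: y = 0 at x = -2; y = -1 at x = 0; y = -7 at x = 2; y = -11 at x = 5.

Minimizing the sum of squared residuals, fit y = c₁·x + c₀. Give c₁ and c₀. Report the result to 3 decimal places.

c₁ = -1.692, c₀ = -2.636

Setting ∂/∂c₁ … = 0 gives: 33·c₁ + 5·c₀ = -69;  5·c₁ + 4·c₀ = -19.
Eliminating c₀: 4·(row 1) − 5·(row 2) gives 107·c₁ = 4·(-69) − 5·(-19) = -181, so c₁ = -181/107.
Then c₀ = ((-19) − 5·(-181/107))/4 = -282/107.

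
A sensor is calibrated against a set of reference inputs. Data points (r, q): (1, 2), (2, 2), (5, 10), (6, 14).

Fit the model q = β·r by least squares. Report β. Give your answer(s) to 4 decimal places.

β = 2.1212

From the data, Σr·r = 66.
For Aᵀq: Σr·q = 140.
Normal equations: [[66]]·[β]ᵀ = [140]ᵀ.
Hence β = 140 / 66 ≈ 2.12121.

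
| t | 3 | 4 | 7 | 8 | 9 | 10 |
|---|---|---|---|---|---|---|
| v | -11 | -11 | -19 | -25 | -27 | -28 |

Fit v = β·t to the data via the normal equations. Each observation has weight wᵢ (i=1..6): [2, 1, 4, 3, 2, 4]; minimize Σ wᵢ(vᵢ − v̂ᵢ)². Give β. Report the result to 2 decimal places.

Setting ∂/∂β … = 0 gives: 984·β = -2848.
(Σwᵢ·t·t = 984, Σwᵢ·t·v = -2848.)
Hence β = -2848 / 984 ≈ -2.89431.

β = -2.89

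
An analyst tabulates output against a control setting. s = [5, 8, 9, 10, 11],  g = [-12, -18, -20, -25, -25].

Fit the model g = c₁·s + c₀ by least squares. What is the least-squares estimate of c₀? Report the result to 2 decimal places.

c₀ = -0.12

With design matrix X, XᵀX = [[391, 43]; [43, 5]] and Xᵀg = [-909, -100]ᵀ.
Δ = 391·5 − 43² = 106.
c₁ = ((-909)·5 − 43·(-100))/106 = -245/106; c₀ = (391·(-100) − 43·(-909))/106 = -13/106.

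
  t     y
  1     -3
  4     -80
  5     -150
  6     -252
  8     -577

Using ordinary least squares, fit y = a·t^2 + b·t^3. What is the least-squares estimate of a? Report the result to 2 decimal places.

a = -0.98

From the data, Σt^2·t^2 = 6274, Σt^2·t^3 = 44694, Σt^3·t^3 = 328522.
For Mᵀy: Σt^2·y = -51033, Σt^3·y = -373729.
MᵀM·[a, b]ᵀ = Mᵀy becomes [[6274, 44694]; [44694, 328522]]·[a, b]ᵀ = [-51033, -373729]ᵀ.
Δ = 6274·328522 − 44694² = 63593392.
a = ((-51033)·328522 − 44694·(-373729))/63593392 = -15504825/15898348; b = (6274·(-373729) − 44694·(-51033))/63593392 = -15976711/15898348.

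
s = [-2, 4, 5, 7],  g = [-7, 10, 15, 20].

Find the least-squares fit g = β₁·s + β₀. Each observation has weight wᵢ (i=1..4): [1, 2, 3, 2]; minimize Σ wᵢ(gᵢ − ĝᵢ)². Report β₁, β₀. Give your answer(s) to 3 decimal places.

Normal-equation sums: Σwᵢ·s·s = 209, Σwᵢ·s = 35, Σwᵢ·1 = 8.
Moment sums: Σwᵢ·s·g = 599, Σwᵢ·g = 98.
det = 209·8 − 35² = 447.
β₁ = (599·8 − 35·98)/447 = 454/149; β₀ = (209·98 − 35·599)/447 = -161/149.

β₁ = 3.047, β₀ = -1.081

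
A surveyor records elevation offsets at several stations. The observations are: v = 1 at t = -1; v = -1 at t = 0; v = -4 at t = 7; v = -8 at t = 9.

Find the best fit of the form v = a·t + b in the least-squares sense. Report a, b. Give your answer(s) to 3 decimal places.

Compute the Gram sums: Σt·t = 131, Σt = 15, Σ1 = 4.
Moment sums: Σt·v = -101, Σv = -12.
XᵀX·[a, b]ᵀ = Xᵀv becomes [[131, 15]; [15, 4]]·[a, b]ᵀ = [-101, -12]ᵀ.
det = 131·4 − 15² = 299.
a = ((-101)·4 − 15·(-12))/299 = -224/299; b = (131·(-12) − 15·(-101))/299 = -57/299.

a = -0.749, b = -0.191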